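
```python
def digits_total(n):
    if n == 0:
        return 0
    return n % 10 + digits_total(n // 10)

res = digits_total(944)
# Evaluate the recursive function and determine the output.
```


digits_total(944)
= 4 + digits_total(94)
= 4 + 4 + digits_total(9)
= 4 + 4 + 9 + digits_total(0)
= 4 + 4 + 9 + 0
= 17


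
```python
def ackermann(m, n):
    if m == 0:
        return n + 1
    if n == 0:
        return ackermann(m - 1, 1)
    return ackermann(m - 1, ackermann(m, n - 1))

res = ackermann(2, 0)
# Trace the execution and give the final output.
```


ackermann(2, 0)
n == 0: return ackermann(1, 1)
= ackermann(1, 1) = 3
= 3


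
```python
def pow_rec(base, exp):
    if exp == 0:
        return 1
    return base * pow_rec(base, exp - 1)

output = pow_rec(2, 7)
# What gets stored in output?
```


pow_rec(2, 7)
= 2 * pow_rec(2, 6)
= 2 * 2 * pow_rec(2, 5)
= 2 * 2 * 2 * pow_rec(2, 4)
= 2 * 2 * 2 * 2 * pow_rec(2, 3)
= 2 * 2 * 2 * 2 * 2 * pow_rec(2, 2)
= 2 * 2 * 2 * 2 * 2 * 2 * pow_rec(2, 1)
= 2 * 2 * 2 * 2 * 2 * 2 * 2 * pow_rec(2, 0)
= 2 * 2 * 2 * 2 * 2 * 2 * 2 * 1
= 128


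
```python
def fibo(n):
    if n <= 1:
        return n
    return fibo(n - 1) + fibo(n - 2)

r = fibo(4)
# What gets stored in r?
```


fibo(4)
= fibo(3) + fibo(2)
= (fibo(2) + fibo(1)) + fibo(2)
Computing bottom-up: fibo(0)=0, fibo(1)=1, fibo(2)=1, fibo(3)=2, fibo(4)=3
= 3


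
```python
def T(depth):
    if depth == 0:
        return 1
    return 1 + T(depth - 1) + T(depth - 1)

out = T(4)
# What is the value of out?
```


T(4)
= 1 + T(3) + T(3)
= 1 + 2 * T(3)
T(k) = 2^(k+1) - 1
T(0) = 1
T(1) = 3
T(2) = 7
T(3) = 15
T(4) = 31
T(4) = 2^5 - 1 = 31


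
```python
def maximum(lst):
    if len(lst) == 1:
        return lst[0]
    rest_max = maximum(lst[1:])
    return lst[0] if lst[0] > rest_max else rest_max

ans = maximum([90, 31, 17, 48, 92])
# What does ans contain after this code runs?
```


maximum([90, 31, 17, 48, 92])
= compare 90 with maximum([31, 17, 48, 92])
= compare 31 with maximum([17, 48, 92])
= compare 17 with maximum([48, 92])
= compare 48 with maximum([92])
Base: maximum([92]) = 92
compare 48 with 92: max = 92
compare 17 with 92: max = 92
compare 31 with 92: max = 92
compare 90 with 92: max = 92
= 92


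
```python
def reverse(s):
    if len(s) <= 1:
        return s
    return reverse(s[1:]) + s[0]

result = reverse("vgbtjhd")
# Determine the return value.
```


reverse("vgbtjhd")
= reverse("gbtjhd") + "v"
= reverse("btjhd") + "g" + "v"
= reverse("tjhd") + "b" + "g" + "v"
= reverse("jhd") + "t" + "b" + "g" + "v"
= reverse("hd") + "j" + "t" + "b" + "g" + "v"
= reverse("d") + "h" + "j" + "t" + "b" + "g" + "v"
= "d" + "h" + "j" + "t" + "b" + "g" + "v"
= "dhjtbgv"


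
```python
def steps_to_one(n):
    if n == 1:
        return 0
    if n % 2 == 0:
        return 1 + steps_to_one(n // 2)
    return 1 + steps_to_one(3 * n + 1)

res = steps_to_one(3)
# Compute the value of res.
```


steps_to_one(3)
3 is odd -> 3*3+1 = 10 -> steps_to_one(10)
10 is even -> steps_to_one(5)
5 is odd -> 3*5+1 = 16 -> steps_to_one(16)
16 is even -> steps_to_one(8)
8 is even -> steps_to_one(4)
4 is even -> steps_to_one(2)
2 is even -> steps_to_one(1)
Reached 1 after 7 steps
= 7


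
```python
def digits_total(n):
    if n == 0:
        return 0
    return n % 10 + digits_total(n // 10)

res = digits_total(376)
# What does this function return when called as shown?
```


digits_total(376)
= 6 + digits_total(37)
= 6 + 7 + digits_total(3)
= 6 + 7 + 3 + digits_total(0)
= 6 + 7 + 3 + 0
= 16


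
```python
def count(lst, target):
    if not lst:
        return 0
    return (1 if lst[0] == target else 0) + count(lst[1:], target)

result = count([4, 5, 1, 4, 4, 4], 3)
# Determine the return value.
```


count([4, 5, 1, 4, 4, 4], 3)
lst[0]=4 != 3: 0 + count([5, 1, 4, 4, 4], 3)
lst[0]=5 != 3: 0 + count([1, 4, 4, 4], 3)
lst[0]=1 != 3: 0 + count([4, 4, 4], 3)
lst[0]=4 != 3: 0 + count([4, 4], 3)
lst[0]=4 != 3: 0 + count([4], 3)
lst[0]=4 != 3: 0 + count([], 3)
= 0


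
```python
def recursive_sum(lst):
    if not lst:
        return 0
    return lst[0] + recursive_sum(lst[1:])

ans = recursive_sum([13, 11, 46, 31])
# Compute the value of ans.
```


recursive_sum([13, 11, 46, 31])
= 13 + recursive_sum([11, 46, 31])
= 13 + 11 + recursive_sum([46, 31])
= 13 + 11 + 46 + recursive_sum([31])
= 13 + 11 + 46 + 31 + recursive_sum([])
= 13 + 11 + 46 + 31 + 0
= 101


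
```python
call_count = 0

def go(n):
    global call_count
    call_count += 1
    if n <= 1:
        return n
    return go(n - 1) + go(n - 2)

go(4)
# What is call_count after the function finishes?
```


go(4) calls go(3) and go(2); each non-base call branches into two more.
Let C(k) = total number of calls made by go(k), including the call to go(k) itself.
Base cases: C(0) = 1, C(1) = 1
Recurrence: C(k) = 1 + C(k-1) + C(k-2)
  C(2) = 1 + C(1) + C(0) = 1 + 1 + 1 = 3
  C(3) = 1 + C(2) + C(1) = 1 + 3 + 1 = 5
  C(4) = 1 + C(3) + C(2) = 1 + 5 + 3 = 9
Total calls = C(4) = 9


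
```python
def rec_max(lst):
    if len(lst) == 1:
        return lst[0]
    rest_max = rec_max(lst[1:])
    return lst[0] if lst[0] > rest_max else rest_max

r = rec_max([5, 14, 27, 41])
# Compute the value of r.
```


rec_max([5, 14, 27, 41])
= compare 5 with rec_max([14, 27, 41])
= compare 14 with rec_max([27, 41])
= compare 27 with rec_max([41])
Base: rec_max([41]) = 41
compare 27 with 41: max = 41
compare 14 with 41: max = 41
compare 5 with 41: max = 41
= 41


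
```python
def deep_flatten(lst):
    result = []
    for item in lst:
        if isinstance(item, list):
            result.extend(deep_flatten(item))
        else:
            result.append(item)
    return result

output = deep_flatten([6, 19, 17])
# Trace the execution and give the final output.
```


deep_flatten([6, 19, 17])
Processing each element:
  6 is not a list -> append 6
  19 is not a list -> append 19
  17 is not a list -> append 17
= [6, 19, 17]


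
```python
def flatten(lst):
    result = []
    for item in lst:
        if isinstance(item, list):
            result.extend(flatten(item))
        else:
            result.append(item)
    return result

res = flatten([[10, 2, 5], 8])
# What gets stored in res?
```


flatten([[10, 2, 5], 8])
Processing each element:
  [10, 2, 5] is a list -> flatten recursively -> [10, 2, 5]
  8 is not a list -> append 8
= [10, 2, 5, 8]


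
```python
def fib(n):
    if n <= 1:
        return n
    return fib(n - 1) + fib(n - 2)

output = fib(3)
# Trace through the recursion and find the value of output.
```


fib(3)
= fib(2) + fib(1)
Computing bottom-up: fib(0)=0, fib(1)=1, fib(2)=1, fib(3)=2
= 2


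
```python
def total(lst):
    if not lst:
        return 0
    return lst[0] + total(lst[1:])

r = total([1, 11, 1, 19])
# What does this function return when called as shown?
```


total([1, 11, 1, 19])
= 1 + total([11, 1, 19])
= 1 + 11 + total([1, 19])
= 1 + 11 + 1 + total([19])
= 1 + 11 + 1 + 19 + total([])
= 1 + 11 + 1 + 19 + 0
= 32


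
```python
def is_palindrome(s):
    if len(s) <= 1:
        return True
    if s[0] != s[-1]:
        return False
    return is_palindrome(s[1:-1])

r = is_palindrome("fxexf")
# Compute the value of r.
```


is_palindrome("fxexf")
"fxexf": s[0]='f' == s[-1]='f' -> is_palindrome("xex")
"xex": s[0]='x' == s[-1]='x' -> is_palindrome("e")
"e": len <= 1 -> True
= True


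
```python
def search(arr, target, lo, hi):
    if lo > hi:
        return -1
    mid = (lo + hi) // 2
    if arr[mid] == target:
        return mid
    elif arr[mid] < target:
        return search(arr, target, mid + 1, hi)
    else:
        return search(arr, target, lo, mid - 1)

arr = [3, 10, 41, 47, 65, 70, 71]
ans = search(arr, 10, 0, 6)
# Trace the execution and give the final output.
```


search(arr, 10, 0, 6)
lo=0, hi=6, mid=3, arr[mid]=47
47 > 10, search left half
lo=0, hi=2, mid=1, arr[mid]=10
arr[1] == 10, found at index 1
= 1


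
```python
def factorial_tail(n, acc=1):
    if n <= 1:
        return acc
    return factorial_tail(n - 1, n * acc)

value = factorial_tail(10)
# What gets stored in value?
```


factorial_tail(10, 1)
= factorial_tail(9, 10 * 1) = factorial_tail(9, 10)
= factorial_tail(8, 9 * 10) = factorial_tail(8, 90)
= factorial_tail(7, 8 * 90) = factorial_tail(7, 720)
= factorial_tail(6, 7 * 720) = factorial_tail(6, 5040)
= factorial_tail(5, 6 * 5040) = factorial_tail(5, 30240)
= factorial_tail(4, 5 * 30240) = factorial_tail(4, 151200)
= factorial_tail(3, 4 * 151200) = factorial_tail(3, 604800)
= factorial_tail(2, 3 * 604800) = factorial_tail(2, 1814400)
= factorial_tail(1, 2 * 1814400) = factorial_tail(1, 3628800)
n <= 1, return acc = 3628800


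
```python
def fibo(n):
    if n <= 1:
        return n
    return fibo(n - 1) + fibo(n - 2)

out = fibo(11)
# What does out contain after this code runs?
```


fibo(11)
= fibo(10) + fibo(9)
= (fibo(9) + fibo(8)) + fibo(9)
Computing bottom-up: fibo(0)=0, fibo(1)=1, fibo(2)=1, fibo(3)=2, fibo(4)=3, fibo(5)=5, fibo(6)=8, fibo(7)=13, fibo(8)=21, fibo(9)=34, fibo(10)=55, fibo(11)=89
= 89


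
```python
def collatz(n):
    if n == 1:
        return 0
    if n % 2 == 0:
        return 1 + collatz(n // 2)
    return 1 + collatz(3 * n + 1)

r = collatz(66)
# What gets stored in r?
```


collatz(66)
66 is even -> collatz(33)
33 is odd -> 3*33+1 = 100 -> collatz(100)
100 is even -> collatz(50)
50 is even -> collatz(25)
25 is odd -> 3*25+1 = 76 -> collatz(76)
76 is even -> collatz(38)
38 is even -> collatz(19)
19 is odd -> 3*19+1 = 58 -> collatz(58)
58 is even -> collatz(29)
29 is odd -> 3*29+1 = 88 -> collatz(88)
88 is even -> collatz(44)
44 is even -> collatz(22)
22 is even -> collatz(11)
11 is odd -> 3*11+1 = 34 -> collatz(34)
34 is even -> collatz(17)
17 is odd -> 3*17+1 = 52 -> collatz(52)
52 is even -> collatz(26)
26 is even -> collatz(13)
13 is odd -> 3*13+1 = 40 -> collatz(40)
40 is even -> collatz(20)
20 is even -> collatz(10)
10 is even -> collatz(5)
5 is odd -> 3*5+1 = 16 -> collatz(16)
16 is even -> collatz(8)
8 is even -> collatz(4)
4 is even -> collatz(2)
2 is even -> collatz(1)
Reached 1 after 27 steps
= 27


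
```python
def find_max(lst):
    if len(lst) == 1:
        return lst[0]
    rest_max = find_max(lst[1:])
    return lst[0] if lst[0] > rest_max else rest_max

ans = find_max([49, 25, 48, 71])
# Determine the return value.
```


find_max([49, 25, 48, 71])
= compare 49 with find_max([25, 48, 71])
= compare 25 with find_max([48, 71])
= compare 48 with find_max([71])
Base: find_max([71]) = 71
compare 48 with 71: max = 71
compare 25 with 71: max = 71
compare 49 with 71: max = 71
= 71


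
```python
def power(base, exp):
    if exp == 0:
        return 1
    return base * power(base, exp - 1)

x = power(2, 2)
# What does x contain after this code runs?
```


power(2, 2)
= 2 * power(2, 1)
= 2 * 2 * power(2, 0)
= 2 * 2 * 1
= 4


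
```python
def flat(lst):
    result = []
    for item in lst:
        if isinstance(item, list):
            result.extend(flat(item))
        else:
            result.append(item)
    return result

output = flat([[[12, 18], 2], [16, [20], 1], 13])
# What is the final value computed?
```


flat([[[12, 18], 2], [16, [20], 1], 13])
Processing each element:
  [[12, 18], 2] is a list -> flat recursively -> [12, 18, 2]
  [16, [20], 1] is a list -> flat recursively -> [16, 20, 1]
  13 is not a list -> append 13
= [12, 18, 2, 16, 20, 1, 13]


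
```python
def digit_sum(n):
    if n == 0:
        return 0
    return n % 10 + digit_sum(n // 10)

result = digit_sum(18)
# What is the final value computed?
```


digit_sum(18)
= 8 + digit_sum(1)
= 8 + 1 + digit_sum(0)
= 8 + 1 + 0
= 9


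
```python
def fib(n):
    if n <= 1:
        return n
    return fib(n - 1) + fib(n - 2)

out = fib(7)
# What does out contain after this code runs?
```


fib(7)
= fib(6) + fib(5)
= (fib(5) + fib(4)) + fib(5)
Computing bottom-up: fib(0)=0, fib(1)=1, fib(2)=1, fib(3)=2, fib(4)=3, fib(5)=5, fib(6)=8, fib(7)=13
= 13


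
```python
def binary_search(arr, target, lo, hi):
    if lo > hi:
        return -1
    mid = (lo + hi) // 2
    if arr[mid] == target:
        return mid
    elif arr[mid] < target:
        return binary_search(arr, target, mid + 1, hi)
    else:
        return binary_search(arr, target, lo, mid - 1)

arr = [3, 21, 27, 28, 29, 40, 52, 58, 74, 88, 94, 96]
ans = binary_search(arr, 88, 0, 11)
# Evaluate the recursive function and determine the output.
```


binary_search(arr, 88, 0, 11)
lo=0, hi=11, mid=5, arr[mid]=40
40 < 88, search right half
lo=6, hi=11, mid=8, arr[mid]=74
74 < 88, search right half
lo=9, hi=11, mid=10, arr[mid]=94
94 > 88, search left half
lo=9, hi=9, mid=9, arr[mid]=88
arr[9] == 88, found at index 9
= 9


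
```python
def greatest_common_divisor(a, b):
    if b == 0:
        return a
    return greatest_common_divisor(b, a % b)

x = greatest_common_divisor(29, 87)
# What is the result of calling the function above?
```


greatest_common_divisor(29, 87)
= greatest_common_divisor(87, 29 % 87) = greatest_common_divisor(87, 29)
= greatest_common_divisor(29, 87 % 29) = greatest_common_divisor(29, 0)
b == 0, return a = 29


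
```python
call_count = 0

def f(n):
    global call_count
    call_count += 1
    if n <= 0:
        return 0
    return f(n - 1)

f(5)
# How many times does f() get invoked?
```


f(5) calls f(4) calls ... calls f(0)
Total calls: 5 + 1 (for base case) = 6


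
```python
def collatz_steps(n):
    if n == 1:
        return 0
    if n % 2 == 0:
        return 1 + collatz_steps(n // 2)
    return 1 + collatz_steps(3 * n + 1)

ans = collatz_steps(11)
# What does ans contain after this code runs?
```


collatz_steps(11)
11 is odd -> 3*11+1 = 34 -> collatz_steps(34)
34 is even -> collatz_steps(17)
17 is odd -> 3*17+1 = 52 -> collatz_steps(52)
52 is even -> collatz_steps(26)
26 is even -> collatz_steps(13)
13 is odd -> 3*13+1 = 40 -> collatz_steps(40)
40 is even -> collatz_steps(20)
20 is even -> collatz_steps(10)
10 is even -> collatz_steps(5)
5 is odd -> 3*5+1 = 16 -> collatz_steps(16)
16 is even -> collatz_steps(8)
8 is even -> collatz_steps(4)
4 is even -> collatz_steps(2)
2 is even -> collatz_steps(1)
Reached 1 after 14 steps
= 14


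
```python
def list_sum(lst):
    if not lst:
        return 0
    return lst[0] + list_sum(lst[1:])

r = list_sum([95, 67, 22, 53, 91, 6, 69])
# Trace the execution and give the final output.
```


list_sum([95, 67, 22, 53, 91, 6, 69])
= 95 + list_sum([67, 22, 53, 91, 6, 69])
= 95 + 67 + list_sum([22, 53, 91, 6, 69])
= 95 + 67 + 22 + list_sum([53, 91, 6, 69])
= 95 + 67 + 22 + 53 + list_sum([91, 6, 69])
= 95 + 67 + 22 + 53 + 91 + list_sum([6, 69])
= 95 + 67 + 22 + 53 + 91 + 6 + list_sum([69])
= 95 + 67 + 22 + 53 + 91 + 6 + 69 + list_sum([])
= 95 + 67 + 22 + 53 + 91 + 6 + 69 + 0
= 403


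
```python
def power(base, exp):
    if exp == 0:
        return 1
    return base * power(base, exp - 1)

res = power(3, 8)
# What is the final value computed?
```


power(3, 8)
= 3 * power(3, 7)
= 3 * 3 * power(3, 6)
= 3 * 3 * 3 * power(3, 5)
= 3 * 3 * 3 * 3 * power(3, 4)
= 3 * 3 * 3 * 3 * 3 * power(3, 3)
= 3 * 3 * 3 * 3 * 3 * 3 * power(3, 2)
= 3 * 3 * 3 * 3 * 3 * 3 * 3 * power(3, 1)
= 3 * 3 * 3 * 3 * 3 * 3 * 3 * 3 * power(3, 0)
= 3 * 3 * 3 * 3 * 3 * 3 * 3 * 3 * 1
= 6561


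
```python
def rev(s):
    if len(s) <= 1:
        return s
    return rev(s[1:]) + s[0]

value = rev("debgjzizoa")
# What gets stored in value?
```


rev("debgjzizoa")
= rev("ebgjzizoa") + "d"
= rev("bgjzizoa") + "e" + "d"
= rev("gjzizoa") + "b" + "e" + "d"
= rev("jzizoa") + "g" + "b" + "e" + "d"
= rev("zizoa") + "j" + "g" + "b" + "e" + "d"
= rev("izoa") + "z" + "j" + "g" + "b" + "e" + "d"
= rev("zoa") + "i" + "z" + "j" + "g" + "b" + "e" + "d"
= rev("oa") + "z" + "i" + "z" + "j" + "g" + "b" + "e" + "d"
= rev("a") + "o" + "z" + "i" + "z" + "j" + "g" + "b" + "e" + "d"
= "a" + "o" + "z" + "i" + "z" + "j" + "g" + "b" + "e" + "d"
= "aozizjgbed"


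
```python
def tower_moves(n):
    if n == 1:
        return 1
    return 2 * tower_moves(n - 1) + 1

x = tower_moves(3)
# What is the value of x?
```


tower_moves(3)
= 2 * tower_moves(2) + 1
= 2 * (2 * tower_moves(1) + 1) + 1
Now compute bottom-up:
tower_moves(1) = 1
tower_moves(2) = 2 * 1 + 1 = 3
tower_moves(3) = 2 * 3 + 1 = 7
= 7


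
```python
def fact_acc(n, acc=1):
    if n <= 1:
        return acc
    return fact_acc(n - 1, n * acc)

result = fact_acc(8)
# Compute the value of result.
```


fact_acc(8, 1)
= fact_acc(7, 8 * 1) = fact_acc(7, 8)
= fact_acc(6, 7 * 8) = fact_acc(6, 56)
= fact_acc(5, 6 * 56) = fact_acc(5, 336)
= fact_acc(4, 5 * 336) = fact_acc(4, 1680)
= fact_acc(3, 4 * 1680) = fact_acc(3, 6720)
= fact_acc(2, 3 * 6720) = fact_acc(2, 20160)
= fact_acc(1, 2 * 20160) = fact_acc(1, 40320)
n <= 1, return acc = 40320


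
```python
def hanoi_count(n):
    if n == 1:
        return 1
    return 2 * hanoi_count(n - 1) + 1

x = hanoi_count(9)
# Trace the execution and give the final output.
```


hanoi_count(9)
= 2 * hanoi_count(8) + 1
= 2 * (2 * hanoi_count(7) + 1) + 1
= 2 * (2 * (2 * hanoi_count(6) + 1) + 1) + 1
= 2 * (2 * (2 * (2 * hanoi_count(5) + 1) + 1) + 1) + 1
= 2 * (2 * (2 * (2 * (2 * hanoi_count(4) + 1) + 1) + 1) + 1) + 1
= 2 * (2 * (2 * (2 * (2 * (2 * hanoi_count(3) + 1) + 1) + 1) + 1) + 1) + 1
= 2 * (2 * (2 * (2 * (2 * (2 * (2 * hanoi_count(2) + 1) + 1) + 1) + 1) + 1) + 1) + 1
= 2 * (2 * (2 * (2 * (2 * (2 * (2 * (2 * hanoi_count(1) + 1) + 1) + 1) + 1) + 1) + 1) + 1) + 1
Now compute bottom-up:
hanoi_count(1) = 1
hanoi_count(2) = 2 * 1 + 1 = 3
hanoi_count(3) = 2 * 3 + 1 = 7
hanoi_count(4) = 2 * 7 + 1 = 15
hanoi_count(5) = 2 * 15 + 1 = 31
hanoi_count(6) = 2 * 31 + 1 = 63
hanoi_count(7) = 2 * 63 + 1 = 127
hanoi_count(8) = 2 * 127 + 1 = 255
hanoi_count(9) = 2 * 255 + 1 = 511
= 511


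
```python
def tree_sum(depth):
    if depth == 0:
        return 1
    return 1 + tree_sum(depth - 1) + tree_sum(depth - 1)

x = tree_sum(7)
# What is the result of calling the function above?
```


tree_sum(7)
= 1 + tree_sum(6) + tree_sum(6)
= 1 + 2 * tree_sum(6)
tree_sum(k) = 2^(k+1) - 1
tree_sum(0) = 1
tree_sum(1) = 3
tree_sum(2) = 7
tree_sum(3) = 15
tree_sum(4) = 31
tree_sum(7) = 2^8 - 1 = 255


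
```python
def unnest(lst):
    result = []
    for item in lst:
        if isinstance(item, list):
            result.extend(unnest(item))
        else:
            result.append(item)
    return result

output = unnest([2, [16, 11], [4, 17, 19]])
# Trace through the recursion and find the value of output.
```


unnest([2, [16, 11], [4, 17, 19]])
Processing each element:
  2 is not a list -> append 2
  [16, 11] is a list -> unnest recursively -> [16, 11]
  [4, 17, 19] is a list -> unnest recursively -> [4, 17, 19]
= [2, 16, 11, 4, 17, 19]


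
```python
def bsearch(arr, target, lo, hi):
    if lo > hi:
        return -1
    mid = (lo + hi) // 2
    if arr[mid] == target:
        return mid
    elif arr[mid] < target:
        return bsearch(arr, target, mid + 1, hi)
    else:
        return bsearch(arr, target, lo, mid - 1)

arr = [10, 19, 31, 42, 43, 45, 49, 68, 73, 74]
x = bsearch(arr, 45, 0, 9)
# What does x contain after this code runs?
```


bsearch(arr, 45, 0, 9)
lo=0, hi=9, mid=4, arr[mid]=43
43 < 45, search right half
lo=5, hi=9, mid=7, arr[mid]=68
68 > 45, search left half
lo=5, hi=6, mid=5, arr[mid]=45
arr[5] == 45, found at index 5
= 5


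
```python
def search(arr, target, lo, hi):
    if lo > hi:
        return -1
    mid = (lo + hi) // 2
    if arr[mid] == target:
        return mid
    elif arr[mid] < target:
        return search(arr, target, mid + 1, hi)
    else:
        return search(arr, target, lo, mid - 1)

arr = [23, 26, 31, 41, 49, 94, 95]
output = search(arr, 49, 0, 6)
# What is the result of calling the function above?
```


search(arr, 49, 0, 6)
lo=0, hi=6, mid=3, arr[mid]=41
41 < 49, search right half
lo=4, hi=6, mid=5, arr[mid]=94
94 > 49, search left half
lo=4, hi=4, mid=4, arr[mid]=49
arr[4] == 49, found at index 4
= 4


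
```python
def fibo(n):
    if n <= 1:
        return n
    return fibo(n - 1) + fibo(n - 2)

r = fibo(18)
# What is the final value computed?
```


fibo(18)
= fibo(17) + fibo(16)
= (fibo(16) + fibo(15)) + fibo(16)
Computing bottom-up: fibo(0)=0, fibo(1)=1, fibo(2)=1, fibo(3)=2, fibo(4)=3, fibo(5)=5, fibo(6)=8, fibo(7)=13, fibo(8)=21, fibo(9)=34, fibo(10)=55, fibo(11)=89, fibo(12)=144, fibo(13)=233, fibo(14)=377, fibo(15)=610, fibo(16)=987, fibo(17)=1597, fibo(18)=2584
= 2584


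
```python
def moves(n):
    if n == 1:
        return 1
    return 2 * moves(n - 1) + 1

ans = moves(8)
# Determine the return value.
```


moves(8)
= 2 * moves(7) + 1
= 2 * (2 * moves(6) + 1) + 1
= 2 * (2 * (2 * moves(5) + 1) + 1) + 1
= 2 * (2 * (2 * (2 * moves(4) + 1) + 1) + 1) + 1
= 2 * (2 * (2 * (2 * (2 * moves(3) + 1) + 1) + 1) + 1) + 1
= 2 * (2 * (2 * (2 * (2 * (2 * moves(2) + 1) + 1) + 1) + 1) + 1) + 1
= 2 * (2 * (2 * (2 * (2 * (2 * (2 * moves(1) + 1) + 1) + 1) + 1) + 1) + 1) + 1
Now compute bottom-up:
moves(1) = 1
moves(2) = 2 * 1 + 1 = 3
moves(3) = 2 * 3 + 1 = 7
moves(4) = 2 * 7 + 1 = 15
moves(5) = 2 * 15 + 1 = 31
moves(6) = 2 * 31 + 1 = 63
moves(7) = 2 * 63 + 1 = 127
moves(8) = 2 * 127 + 1 = 255
= 255


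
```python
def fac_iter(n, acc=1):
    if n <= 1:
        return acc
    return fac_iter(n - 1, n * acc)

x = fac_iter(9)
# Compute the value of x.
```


fac_iter(9, 1)
= fac_iter(8, 9 * 1) = fac_iter(8, 9)
= fac_iter(7, 8 * 9) = fac_iter(7, 72)
= fac_iter(6, 7 * 72) = fac_iter(6, 504)
= fac_iter(5, 6 * 504) = fac_iter(5, 3024)
= fac_iter(4, 5 * 3024) = fac_iter(4, 15120)
= fac_iter(3, 4 * 15120) = fac_iter(3, 60480)
= fac_iter(2, 3 * 60480) = fac_iter(2, 181440)
= fac_iter(1, 2 * 181440) = fac_iter(1, 362880)
n <= 1, return acc = 362880


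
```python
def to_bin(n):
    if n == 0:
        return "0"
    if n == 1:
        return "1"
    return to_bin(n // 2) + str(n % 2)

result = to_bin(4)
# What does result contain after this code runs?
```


to_bin(4)
= to_bin(2) + "0"
= to_bin(1) + "0" + "0"
= "1" + "0" + "0"
= "100"


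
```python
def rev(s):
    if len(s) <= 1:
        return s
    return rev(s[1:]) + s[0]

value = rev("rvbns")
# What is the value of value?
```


rev("rvbns")
= rev("vbns") + "r"
= rev("bns") + "v" + "r"
= rev("ns") + "b" + "v" + "r"
= rev("s") + "n" + "b" + "v" + "r"
= "s" + "n" + "b" + "v" + "r"
= "snbvr"


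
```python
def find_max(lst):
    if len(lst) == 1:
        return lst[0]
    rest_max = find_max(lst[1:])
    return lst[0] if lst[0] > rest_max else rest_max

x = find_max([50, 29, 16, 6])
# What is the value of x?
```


find_max([50, 29, 16, 6])
= compare 50 with find_max([29, 16, 6])
= compare 29 with find_max([16, 6])
= compare 16 with find_max([6])
Base: find_max([6]) = 6
compare 16 with 6: max = 16
compare 29 with 16: max = 29
compare 50 with 29: max = 50
= 50


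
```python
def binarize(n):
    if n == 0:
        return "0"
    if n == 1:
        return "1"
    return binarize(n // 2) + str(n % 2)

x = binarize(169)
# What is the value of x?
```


binarize(169)
= binarize(84) + "1"
= binarize(42) + "0" + "1"
= binarize(21) + "0" + "0" + "1"
= binarize(10) + "1" + "0" + "0" + "1"
= binarize(5) + "0" + "1" + "0" + "0" + "1"
= binarize(2) + "1" + "0" + "1" + "0" + "0" + "1"
= binarize(1) + "0" + "1" + "0" + "1" + "0" + "0" + "1"
= "1" + "0" + "1" + "0" + "1" + "0" + "0" + "1"
= "10101001"


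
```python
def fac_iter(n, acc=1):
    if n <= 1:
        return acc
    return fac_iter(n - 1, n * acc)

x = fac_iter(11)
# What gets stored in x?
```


fac_iter(11, 1)
= fac_iter(10, 11 * 1) = fac_iter(10, 11)
= fac_iter(9, 10 * 11) = fac_iter(9, 110)
= fac_iter(8, 9 * 110) = fac_iter(8, 990)
= fac_iter(7, 8 * 990) = fac_iter(7, 7920)
= fac_iter(6, 7 * 7920) = fac_iter(6, 55440)
= fac_iter(5, 6 * 55440) = fac_iter(5, 332640)
= fac_iter(4, 5 * 332640) = fac_iter(4, 1663200)
= fac_iter(3, 4 * 1663200) = fac_iter(3, 6652800)
= fac_iter(2, 3 * 6652800) = fac_iter(2, 19958400)
= fac_iter(1, 2 * 19958400) = fac_iter(1, 39916800)
n <= 1, return acc = 39916800


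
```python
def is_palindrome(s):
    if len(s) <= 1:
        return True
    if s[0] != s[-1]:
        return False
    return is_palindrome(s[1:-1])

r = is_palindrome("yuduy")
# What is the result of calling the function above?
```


is_palindrome("yuduy")
"yuduy": s[0]='y' == s[-1]='y' -> is_palindrome("udu")
"udu": s[0]='u' == s[-1]='u' -> is_palindrome("d")
"d": len <= 1 -> True
= True


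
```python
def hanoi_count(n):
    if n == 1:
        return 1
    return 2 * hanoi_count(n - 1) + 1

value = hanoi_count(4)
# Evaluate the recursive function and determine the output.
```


hanoi_count(4)
= 2 * hanoi_count(3) + 1
= 2 * (2 * hanoi_count(2) + 1) + 1
= 2 * (2 * (2 * hanoi_count(1) + 1) + 1) + 1
Now compute bottom-up:
hanoi_count(1) = 1
hanoi_count(2) = 2 * 1 + 1 = 3
hanoi_count(3) = 2 * 3 + 1 = 7
hanoi_count(4) = 2 * 7 + 1 = 15
= 15


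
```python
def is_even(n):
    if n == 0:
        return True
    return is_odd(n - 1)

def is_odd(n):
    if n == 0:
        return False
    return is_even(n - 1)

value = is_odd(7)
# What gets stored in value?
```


is_odd(7)
= is_even(6)
= is_odd(5)
= is_even(4)
= is_odd(3)
= is_even(2)
= is_odd(1)
= is_even(0)
n == 0: return True
= True


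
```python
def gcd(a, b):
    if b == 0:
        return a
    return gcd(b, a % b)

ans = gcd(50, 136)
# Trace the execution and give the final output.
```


gcd(50, 136)
= gcd(136, 50 % 136) = gcd(136, 50)
= gcd(50, 136 % 50) = gcd(50, 36)
= gcd(36, 50 % 36) = gcd(36, 14)
= gcd(14, 36 % 14) = gcd(14, 8)
= gcd(8, 14 % 8) = gcd(8, 6)
= gcd(6, 8 % 6) = gcd(6, 2)
= gcd(2, 6 % 2) = gcd(2, 0)
b == 0, return a = 2


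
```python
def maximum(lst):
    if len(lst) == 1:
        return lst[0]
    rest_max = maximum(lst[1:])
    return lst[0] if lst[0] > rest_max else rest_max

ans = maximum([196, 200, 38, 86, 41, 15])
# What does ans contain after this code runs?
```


maximum([196, 200, 38, 86, 41, 15])
= compare 196 with maximum([200, 38, 86, 41, 15])
= compare 200 with maximum([38, 86, 41, 15])
= compare 38 with maximum([86, 41, 15])
= compare 86 with maximum([41, 15])
= compare 41 with maximum([15])
Base: maximum([15]) = 15
compare 41 with 15: max = 41
compare 86 with 41: max = 86
compare 38 with 86: max = 86
compare 200 with 86: max = 200
compare 196 with 200: max = 200
= 200


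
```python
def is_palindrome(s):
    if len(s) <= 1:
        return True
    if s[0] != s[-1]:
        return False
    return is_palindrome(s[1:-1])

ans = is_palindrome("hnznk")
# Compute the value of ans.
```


is_palindrome("hnznk")
"hnznk": s[0]='h' != s[-1]='k' -> False
= False


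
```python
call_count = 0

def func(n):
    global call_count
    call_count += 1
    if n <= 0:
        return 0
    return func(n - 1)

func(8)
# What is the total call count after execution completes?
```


func(8) calls func(7) calls ... calls func(0)
Total calls: 8 + 1 (for base case) = 9


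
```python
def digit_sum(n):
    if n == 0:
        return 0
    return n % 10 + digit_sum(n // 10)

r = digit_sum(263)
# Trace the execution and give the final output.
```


digit_sum(263)
= 3 + digit_sum(26)
= 3 + 6 + digit_sum(2)
= 3 + 6 + 2 + digit_sum(0)
= 3 + 6 + 2 + 0
= 11


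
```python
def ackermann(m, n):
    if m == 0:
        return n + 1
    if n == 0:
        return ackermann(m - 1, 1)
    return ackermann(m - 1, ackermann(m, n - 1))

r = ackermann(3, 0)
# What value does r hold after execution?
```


ackermann(3, 0)
n == 0: return ackermann(2, 1)
= ackermann(2, 1) = 5
= 5


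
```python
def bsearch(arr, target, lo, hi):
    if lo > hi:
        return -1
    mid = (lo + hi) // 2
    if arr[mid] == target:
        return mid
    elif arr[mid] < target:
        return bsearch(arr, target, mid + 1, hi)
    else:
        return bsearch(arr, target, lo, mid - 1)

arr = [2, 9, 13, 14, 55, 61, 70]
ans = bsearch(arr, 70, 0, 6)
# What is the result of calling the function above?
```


bsearch(arr, 70, 0, 6)
lo=0, hi=6, mid=3, arr[mid]=14
14 < 70, search right half
lo=4, hi=6, mid=5, arr[mid]=61
61 < 70, search right half
lo=6, hi=6, mid=6, arr[mid]=70
arr[6] == 70, found at index 6
= 6


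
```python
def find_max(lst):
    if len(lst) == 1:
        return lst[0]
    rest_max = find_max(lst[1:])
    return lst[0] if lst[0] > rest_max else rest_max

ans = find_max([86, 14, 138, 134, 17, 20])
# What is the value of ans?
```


find_max([86, 14, 138, 134, 17, 20])
= compare 86 with find_max([14, 138, 134, 17, 20])
= compare 14 with find_max([138, 134, 17, 20])
= compare 138 with find_max([134, 17, 20])
= compare 134 with find_max([17, 20])
= compare 17 with find_max([20])
Base: find_max([20]) = 20
compare 17 with 20: max = 20
compare 134 with 20: max = 134
compare 138 with 134: max = 138
compare 14 with 138: max = 138
compare 86 with 138: max = 138
= 138


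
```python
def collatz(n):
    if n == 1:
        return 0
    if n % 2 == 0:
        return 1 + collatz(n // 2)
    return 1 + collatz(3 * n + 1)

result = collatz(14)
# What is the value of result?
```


collatz(14)
14 is even -> collatz(7)
7 is odd -> 3*7+1 = 22 -> collatz(22)
22 is even -> collatz(11)
11 is odd -> 3*11+1 = 34 -> collatz(34)
34 is even -> collatz(17)
17 is odd -> 3*17+1 = 52 -> collatz(52)
52 is even -> collatz(26)
26 is even -> collatz(13)
13 is odd -> 3*13+1 = 40 -> collatz(40)
40 is even -> collatz(20)
20 is even -> collatz(10)
10 is even -> collatz(5)
5 is odd -> 3*5+1 = 16 -> collatz(16)
16 is even -> collatz(8)
8 is even -> collatz(4)
4 is even -> collatz(2)
2 is even -> collatz(1)
Reached 1 after 17 steps
= 17


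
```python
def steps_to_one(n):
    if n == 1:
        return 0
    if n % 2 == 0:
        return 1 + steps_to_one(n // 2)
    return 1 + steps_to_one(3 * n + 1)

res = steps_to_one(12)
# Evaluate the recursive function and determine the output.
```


steps_to_one(12)
12 is even -> steps_to_one(6)
6 is even -> steps_to_one(3)
3 is odd -> 3*3+1 = 10 -> steps_to_one(10)
10 is even -> steps_to_one(5)
5 is odd -> 3*5+1 = 16 -> steps_to_one(16)
16 is even -> steps_to_one(8)
8 is even -> steps_to_one(4)
4 is even -> steps_to_one(2)
2 is even -> steps_to_one(1)
Reached 1 after 9 steps
= 9


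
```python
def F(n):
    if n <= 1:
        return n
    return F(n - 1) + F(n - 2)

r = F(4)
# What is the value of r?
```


F(4)
= F(3) + F(2)
= (F(2) + F(1)) + F(2)
Computing bottom-up: F(0)=0, F(1)=1, F(2)=1, F(3)=2, F(4)=3
= 3


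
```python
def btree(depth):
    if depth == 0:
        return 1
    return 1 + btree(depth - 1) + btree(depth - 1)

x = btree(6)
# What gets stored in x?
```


btree(6)
= 1 + btree(5) + btree(5)
= 1 + 2 * btree(5)
btree(k) = 2^(k+1) - 1
btree(0) = 1
btree(1) = 3
btree(2) = 7
btree(3) = 15
btree(4) = 31
btree(6) = 2^7 - 1 = 127


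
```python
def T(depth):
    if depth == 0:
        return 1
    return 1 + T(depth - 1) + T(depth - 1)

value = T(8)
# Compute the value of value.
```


T(8)
= 1 + T(7) + T(7)
= 1 + 2 * T(7)
T(k) = 2^(k+1) - 1
T(0) = 1
T(1) = 3
T(2) = 7
T(3) = 15
T(4) = 31
T(8) = 2^9 - 1 = 511


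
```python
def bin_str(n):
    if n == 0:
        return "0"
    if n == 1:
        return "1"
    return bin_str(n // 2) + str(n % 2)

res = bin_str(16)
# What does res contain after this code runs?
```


bin_str(16)
= bin_str(8) + "0"
= bin_str(4) + "0" + "0"
= bin_str(2) + "0" + "0" + "0"
= bin_str(1) + "0" + "0" + "0" + "0"
= "1" + "0" + "0" + "0" + "0"
= "10000"


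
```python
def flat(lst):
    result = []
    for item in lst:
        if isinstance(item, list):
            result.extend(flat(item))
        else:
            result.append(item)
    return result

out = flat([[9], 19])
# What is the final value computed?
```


flat([[9], 19])
Processing each element:
  [9] is a list -> flat recursively -> [9]
  19 is not a list -> append 19
= [9, 19]


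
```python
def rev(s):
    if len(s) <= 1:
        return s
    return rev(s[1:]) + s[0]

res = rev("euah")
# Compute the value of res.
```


rev("euah")
= rev("uah") + "e"
= rev("ah") + "u" + "e"
= rev("h") + "a" + "u" + "e"
= "h" + "a" + "u" + "e"
= "haue"


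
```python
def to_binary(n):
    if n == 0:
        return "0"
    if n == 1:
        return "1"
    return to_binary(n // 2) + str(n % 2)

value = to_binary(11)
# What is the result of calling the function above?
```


to_binary(11)
= to_binary(5) + "1"
= to_binary(2) + "1" + "1"
= to_binary(1) + "0" + "1" + "1"
= "1" + "0" + "1" + "1"
= "1011"


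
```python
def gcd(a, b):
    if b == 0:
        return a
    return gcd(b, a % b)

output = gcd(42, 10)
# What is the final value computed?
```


gcd(42, 10)
= gcd(10, 42 % 10) = gcd(10, 2)
= gcd(2, 10 % 2) = gcd(2, 0)
b == 0, return a = 2


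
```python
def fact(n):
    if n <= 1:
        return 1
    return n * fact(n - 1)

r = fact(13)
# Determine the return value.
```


fact(13)
= 13 * fact(12)
= 13 * 12 * fact(11)
= 13 * 12 * 11 * fact(10)
= 13 * 12 * 11 * 10 * fact(9)
= 13 * 12 * 11 * 10 * 9 * fact(8)
= 13 * 12 * 11 * 10 * 9 * 8 * fact(7)
= 13 * 12 * 11 * 10 * 9 * 8 * 7 * fact(6)
= 13 * 12 * 11 * 10 * 9 * 8 * 7 * 6 * fact(5)
= 13 * 12 * 11 * 10 * 9 * 8 * 7 * 6 * 5 * fact(4)
= 13 * 12 * 11 * 10 * 9 * 8 * 7 * 6 * 5 * 4 * fact(3)
= 13 * 12 * 11 * 10 * 9 * 8 * 7 * 6 * 5 * 4 * 3 * fact(2)
= 13 * 12 * 11 * 10 * 9 * 8 * 7 * 6 * 5 * 4 * 3 * 2 * fact(1)
= 13 * 12 * 11 * 10 * 9 * 8 * 7 * 6 * 5 * 4 * 3 * 2 * 1
= 6227020800


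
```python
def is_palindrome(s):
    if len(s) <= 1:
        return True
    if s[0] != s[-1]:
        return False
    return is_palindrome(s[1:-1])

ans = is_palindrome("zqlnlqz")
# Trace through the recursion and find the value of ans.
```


is_palindrome("zqlnlqz")
"zqlnlqz": s[0]='z' == s[-1]='z' -> is_palindrome("qlnlq")
"qlnlq": s[0]='q' == s[-1]='q' -> is_palindrome("lnl")
"lnl": s[0]='l' == s[-1]='l' -> is_palindrome("n")
"n": len <= 1 -> True
= True


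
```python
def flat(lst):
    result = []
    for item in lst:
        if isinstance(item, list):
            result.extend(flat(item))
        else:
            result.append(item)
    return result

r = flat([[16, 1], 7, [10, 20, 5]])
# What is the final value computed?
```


flat([[16, 1], 7, [10, 20, 5]])
Processing each element:
  [16, 1] is a list -> flat recursively -> [16, 1]
  7 is not a list -> append 7
  [10, 20, 5] is a list -> flat recursively -> [10, 20, 5]
= [16, 1, 7, 10, 20, 5]


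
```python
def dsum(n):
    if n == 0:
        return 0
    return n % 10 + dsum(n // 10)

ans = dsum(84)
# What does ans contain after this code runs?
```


dsum(84)
= 4 + dsum(8)
= 4 + 8 + dsum(0)
= 4 + 8 + 0
= 12


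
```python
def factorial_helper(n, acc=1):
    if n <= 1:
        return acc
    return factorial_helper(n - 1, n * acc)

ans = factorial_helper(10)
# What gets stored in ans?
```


factorial_helper(10, 1)
= factorial_helper(9, 10 * 1) = factorial_helper(9, 10)
= factorial_helper(8, 9 * 10) = factorial_helper(8, 90)
= factorial_helper(7, 8 * 90) = factorial_helper(7, 720)
= factorial_helper(6, 7 * 720) = factorial_helper(6, 5040)
= factorial_helper(5, 6 * 5040) = factorial_helper(5, 30240)
= factorial_helper(4, 5 * 30240) = factorial_helper(4, 151200)
= factorial_helper(3, 4 * 151200) = factorial_helper(3, 604800)
= factorial_helper(2, 3 * 604800) = factorial_helper(2, 1814400)
= factorial_helper(1, 2 * 1814400) = factorial_helper(1, 3628800)
n <= 1, return acc = 3628800


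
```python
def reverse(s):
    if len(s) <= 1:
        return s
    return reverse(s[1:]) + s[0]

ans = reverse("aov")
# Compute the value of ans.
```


reverse("aov")
= reverse("ov") + "a"
= reverse("v") + "o" + "a"
= "v" + "o" + "a"
= "voa"


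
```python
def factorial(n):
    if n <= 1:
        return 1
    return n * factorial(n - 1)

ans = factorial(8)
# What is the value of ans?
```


factorial(8)
= 8 * factorial(7)
= 8 * 7 * factorial(6)
= 8 * 7 * 6 * factorial(5)
= 8 * 7 * 6 * 5 * factorial(4)
= 8 * 7 * 6 * 5 * 4 * factorial(3)
= 8 * 7 * 6 * 5 * 4 * 3 * factorial(2)
= 8 * 7 * 6 * 5 * 4 * 3 * 2 * factorial(1)
= 8 * 7 * 6 * 5 * 4 * 3 * 2 * 1
= 40320


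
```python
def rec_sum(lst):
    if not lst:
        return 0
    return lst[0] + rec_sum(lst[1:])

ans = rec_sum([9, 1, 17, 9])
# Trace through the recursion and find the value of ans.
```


rec_sum([9, 1, 17, 9])
= 9 + rec_sum([1, 17, 9])
= 9 + 1 + rec_sum([17, 9])
= 9 + 1 + 17 + rec_sum([9])
= 9 + 1 + 17 + 9 + rec_sum([])
= 9 + 1 + 17 + 9 + 0
= 36


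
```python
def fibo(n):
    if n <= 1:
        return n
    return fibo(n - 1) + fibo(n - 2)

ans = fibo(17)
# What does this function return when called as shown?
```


fibo(17)
= fibo(16) + fibo(15)
= (fibo(15) + fibo(14)) + fibo(15)
Computing bottom-up: fibo(0)=0, fibo(1)=1, fibo(2)=1, fibo(3)=2, fibo(4)=3, fibo(5)=5, fibo(6)=8, fibo(7)=13, fibo(8)=21, fibo(9)=34, fibo(10)=55, fibo(11)=89, fibo(12)=144, fibo(13)=233, fibo(14)=377, fibo(15)=610, fibo(16)=987, fibo(17)=1597
= 1597


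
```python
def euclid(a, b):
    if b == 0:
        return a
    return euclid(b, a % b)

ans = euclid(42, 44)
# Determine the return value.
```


euclid(42, 44)
= euclid(44, 42 % 44) = euclid(44, 42)
= euclid(42, 44 % 42) = euclid(42, 2)
= euclid(2, 42 % 2) = euclid(2, 0)
b == 0, return a = 2


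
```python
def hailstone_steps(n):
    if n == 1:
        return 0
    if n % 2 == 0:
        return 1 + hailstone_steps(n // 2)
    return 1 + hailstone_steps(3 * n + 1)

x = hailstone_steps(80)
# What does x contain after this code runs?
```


hailstone_steps(80)
80 is even -> hailstone_steps(40)
40 is even -> hailstone_steps(20)
20 is even -> hailstone_steps(10)
10 is even -> hailstone_steps(5)
5 is odd -> 3*5+1 = 16 -> hailstone_steps(16)
16 is even -> hailstone_steps(8)
8 is even -> hailstone_steps(4)
4 is even -> hailstone_steps(2)
2 is even -> hailstone_steps(1)
Reached 1 after 9 steps
= 9


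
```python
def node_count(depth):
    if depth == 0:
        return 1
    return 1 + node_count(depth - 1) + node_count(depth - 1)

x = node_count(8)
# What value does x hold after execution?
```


node_count(8)
= 1 + node_count(7) + node_count(7)
= 1 + 2 * node_count(7)
node_count(k) = 2^(k+1) - 1
node_count(0) = 1
node_count(1) = 3
node_count(2) = 7
node_count(3) = 15
node_count(4) = 31
node_count(8) = 2^9 - 1 = 511


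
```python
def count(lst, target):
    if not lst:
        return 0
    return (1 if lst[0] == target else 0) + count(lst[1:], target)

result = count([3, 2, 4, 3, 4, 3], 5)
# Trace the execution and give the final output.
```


count([3, 2, 4, 3, 4, 3], 5)
lst[0]=3 != 5: 0 + count([2, 4, 3, 4, 3], 5)
lst[0]=2 != 5: 0 + count([4, 3, 4, 3], 5)
lst[0]=4 != 5: 0 + count([3, 4, 3], 5)
lst[0]=3 != 5: 0 + count([4, 3], 5)
lst[0]=4 != 5: 0 + count([3], 5)
lst[0]=3 != 5: 0 + count([], 5)
= 0


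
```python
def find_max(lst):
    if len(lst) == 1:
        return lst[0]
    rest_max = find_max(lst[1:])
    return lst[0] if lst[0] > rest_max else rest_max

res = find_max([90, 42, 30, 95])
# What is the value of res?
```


find_max([90, 42, 30, 95])
= compare 90 with find_max([42, 30, 95])
= compare 42 with find_max([30, 95])
= compare 30 with find_max([95])
Base: find_max([95]) = 95
compare 30 with 95: max = 95
compare 42 with 95: max = 95
compare 90 with 95: max = 95
= 95


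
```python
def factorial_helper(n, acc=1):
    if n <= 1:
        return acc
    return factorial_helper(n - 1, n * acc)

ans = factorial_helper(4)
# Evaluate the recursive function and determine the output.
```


factorial_helper(4, 1)
= factorial_helper(3, 4 * 1) = factorial_helper(3, 4)
= factorial_helper(2, 3 * 4) = factorial_helper(2, 12)
= factorial_helper(1, 2 * 12) = factorial_helper(1, 24)
n <= 1, return acc = 24


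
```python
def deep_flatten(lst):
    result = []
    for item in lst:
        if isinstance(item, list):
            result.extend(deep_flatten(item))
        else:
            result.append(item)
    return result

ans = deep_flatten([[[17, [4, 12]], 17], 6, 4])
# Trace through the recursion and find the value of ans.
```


deep_flatten([[[17, [4, 12]], 17], 6, 4])
Processing each element:
  [[17, [4, 12]], 17] is a list -> deep_flatten recursively -> [17, 4, 12, 17]
  6 is not a list -> append 6
  4 is not a list -> append 4
= [17, 4, 12, 17, 6, 4]
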